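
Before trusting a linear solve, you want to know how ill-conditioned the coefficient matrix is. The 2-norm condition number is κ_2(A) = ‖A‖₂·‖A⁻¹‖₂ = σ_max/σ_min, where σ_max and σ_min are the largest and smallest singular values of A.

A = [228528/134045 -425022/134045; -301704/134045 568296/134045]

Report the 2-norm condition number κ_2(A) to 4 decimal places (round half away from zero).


M = AᵀA = [337059648/42277793 -631968480/42277793; -631968480/42277793 1184950692/42277793]. tr(M)=89530020/2486929, det(M)=20736/2486929
char-poly roots: 36 and 576/2486929
σ_max=√36=6, σ_min=√(576/2486929)=(24/1577) → κ = 394.2500

394.2500


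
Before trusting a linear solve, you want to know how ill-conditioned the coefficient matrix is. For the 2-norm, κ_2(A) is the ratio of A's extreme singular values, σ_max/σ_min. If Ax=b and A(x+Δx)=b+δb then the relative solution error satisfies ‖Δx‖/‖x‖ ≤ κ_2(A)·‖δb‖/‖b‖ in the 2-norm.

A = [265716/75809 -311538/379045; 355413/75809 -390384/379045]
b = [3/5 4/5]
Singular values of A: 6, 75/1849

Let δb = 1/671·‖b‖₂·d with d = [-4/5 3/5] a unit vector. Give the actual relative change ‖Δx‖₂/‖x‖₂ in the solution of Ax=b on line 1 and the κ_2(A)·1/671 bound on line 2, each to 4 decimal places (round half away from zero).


largest singular value 6, smallest 75/1849
condition number: 6 ÷ (75/1849) = 147.9200
perturbation bound = 147.9200·1/671 = 0.2204
solve Ax = b  →  x = [0.1626 -0.0366]
2-norm of b is 1.0000; of x, 0.1667
with δb = [-0.0012 0.0009], A·Δx = δb → ‖Δx‖ = 0.0367
relative error = 0.2204
tightness: 0.2204 against a bound of 0.2204; the bound is attained (ratio 1)

0.2204
0.2204


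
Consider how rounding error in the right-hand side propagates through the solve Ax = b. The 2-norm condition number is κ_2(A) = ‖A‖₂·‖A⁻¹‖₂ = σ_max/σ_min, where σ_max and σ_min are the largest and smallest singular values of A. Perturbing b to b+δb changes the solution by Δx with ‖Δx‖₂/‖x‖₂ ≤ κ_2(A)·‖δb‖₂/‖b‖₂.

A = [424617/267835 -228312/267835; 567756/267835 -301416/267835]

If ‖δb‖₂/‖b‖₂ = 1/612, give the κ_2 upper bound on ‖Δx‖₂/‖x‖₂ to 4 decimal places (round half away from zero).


0.6436

AᵀA = [20105858889/2869423489 -10723035960/2869423489; -10723035960/2869423489 5719118976/2869423489]; tr = 89359785/9928801, det = 5184/9928801
char-poly roots: 9 and 576/9928801
so κ_2 = √(9 / (576/9928801)) = 393.8750
bound on ‖Δx‖/‖x‖: κ·ε = 393.8750·1/612 = 0.6436


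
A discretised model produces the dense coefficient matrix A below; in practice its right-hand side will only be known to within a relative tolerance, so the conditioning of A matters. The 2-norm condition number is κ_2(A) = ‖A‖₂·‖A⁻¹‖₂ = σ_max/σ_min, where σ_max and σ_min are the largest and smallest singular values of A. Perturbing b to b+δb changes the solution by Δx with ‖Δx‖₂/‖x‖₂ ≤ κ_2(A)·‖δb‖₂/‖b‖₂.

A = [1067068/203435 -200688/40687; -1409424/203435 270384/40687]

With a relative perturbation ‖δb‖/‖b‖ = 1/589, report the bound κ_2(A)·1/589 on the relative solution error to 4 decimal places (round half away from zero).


form AᵀA = [125004405136/1655431969 -119046688320/1655431969; -119046688320/1655431969 113383180800/1655431969] with trace 283457296/1968409 and determinant 921600/1968409
eigenvalues of AᵀA: λ = (tr ± √(tr²−4·det))/2 = 144, 6400/1968409
κ = σ_max/σ_min = 12/(80/1403) = 210.4500
perturbation bound = 210.4500·1/589 = 0.3573

0.3573


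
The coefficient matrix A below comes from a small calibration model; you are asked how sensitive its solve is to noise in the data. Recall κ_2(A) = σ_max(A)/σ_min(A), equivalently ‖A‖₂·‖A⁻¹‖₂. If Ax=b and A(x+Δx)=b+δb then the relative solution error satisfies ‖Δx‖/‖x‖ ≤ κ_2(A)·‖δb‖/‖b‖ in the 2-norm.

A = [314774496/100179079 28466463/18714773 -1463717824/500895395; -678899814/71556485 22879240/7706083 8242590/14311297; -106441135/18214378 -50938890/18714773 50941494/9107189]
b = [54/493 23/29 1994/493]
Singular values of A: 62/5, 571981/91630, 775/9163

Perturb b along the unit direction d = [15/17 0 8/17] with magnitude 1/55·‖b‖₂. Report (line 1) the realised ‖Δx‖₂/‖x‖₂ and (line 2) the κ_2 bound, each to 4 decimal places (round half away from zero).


0.0375
2.6656

largest singular value 62/5, smallest 775/9163
κ_2(A) = (62/5) / (775/9163) = 146.6080
bound on ‖Δx‖/‖x‖: κ·ε = 146.6080·1/55 = 2.6656
solve Ax = b  →  x = [6.1382 16.9023 15.3607]
‖b‖ = 4.1231, ‖x‖ = 23.6499
with δb = [0.0661 0.0000 0.0353], A·Δx = δb → ‖Δx‖ = 0.8863
realised ‖Δx‖/‖x‖ = 0.0375
so the bound overstates the realised error by a factor of ≈ 71.1256 (computed from the unrounded values)


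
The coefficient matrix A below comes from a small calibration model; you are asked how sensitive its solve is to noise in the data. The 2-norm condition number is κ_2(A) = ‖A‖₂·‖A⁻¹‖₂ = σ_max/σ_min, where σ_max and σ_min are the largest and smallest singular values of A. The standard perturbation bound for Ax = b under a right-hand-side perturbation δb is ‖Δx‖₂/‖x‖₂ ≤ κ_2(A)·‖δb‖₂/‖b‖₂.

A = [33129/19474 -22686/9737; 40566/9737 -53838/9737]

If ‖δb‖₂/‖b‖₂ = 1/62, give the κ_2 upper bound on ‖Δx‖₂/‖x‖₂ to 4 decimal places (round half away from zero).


3.0202

form AᵀA = [45443385/2244004 -15146595/561001; -15146595/561001 20196360/561001] with trace 126228825/2244004 and determinant 50625/561001
eigenvalues of AᵀA: λ = (tr ± √(tr²−4·det))/2 = 225/4, 900/561001
σ_max=√(225/4)=(15/2), σ_min=√(900/561001)=(30/749) → κ = 187.2500
perturbation bound = 187.2500·1/62 = 3.0202


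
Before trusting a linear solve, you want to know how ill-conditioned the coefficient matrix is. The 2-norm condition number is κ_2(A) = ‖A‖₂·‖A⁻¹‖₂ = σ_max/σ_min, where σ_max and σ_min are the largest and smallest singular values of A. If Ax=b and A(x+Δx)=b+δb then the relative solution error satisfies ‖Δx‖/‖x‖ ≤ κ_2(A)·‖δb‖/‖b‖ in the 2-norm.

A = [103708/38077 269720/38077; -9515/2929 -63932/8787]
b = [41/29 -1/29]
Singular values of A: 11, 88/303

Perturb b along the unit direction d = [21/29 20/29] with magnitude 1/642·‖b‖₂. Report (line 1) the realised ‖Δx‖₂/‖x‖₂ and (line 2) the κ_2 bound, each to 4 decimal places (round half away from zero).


σ_max = 11, σ_min = 88/303
κ_2(A) = 11 / (88/303) = 37.8750
worst-case relative error ≤ 37.8750 × 1/642 = 0.0590
solve Ax = b  →  x = [-3.1434 1.4082]
‖b‖₂ = 1.4142 and ‖x‖₂ = 3.4444
δb = ε·‖b‖·d = [0.0016 0.0015]; solving A·Δx = δb gives ‖Δx‖ = 0.0076
realised ‖Δx‖/‖x‖ = 0.0022
realised/bound (from unrounded values) ≈ 0.0373

0.0022
0.0590


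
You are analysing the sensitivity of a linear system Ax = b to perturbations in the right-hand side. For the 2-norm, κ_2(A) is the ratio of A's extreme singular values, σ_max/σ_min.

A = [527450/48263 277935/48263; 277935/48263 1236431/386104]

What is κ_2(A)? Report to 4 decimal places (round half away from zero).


AᵀA = [1229935525/8059921 5247134865/64479368; 5247134865/64479368 22396626049/515834944]; tr = 349870241/1784896, det = 1500625/446224
eigenvalues of AᵀA: λ = (tr ± √(tr²−4·det))/2 = 196, 30625/1784896
σ_max=√196=14, σ_min=√(30625/1784896)=(175/1336) → κ = 106.8800

106.8800


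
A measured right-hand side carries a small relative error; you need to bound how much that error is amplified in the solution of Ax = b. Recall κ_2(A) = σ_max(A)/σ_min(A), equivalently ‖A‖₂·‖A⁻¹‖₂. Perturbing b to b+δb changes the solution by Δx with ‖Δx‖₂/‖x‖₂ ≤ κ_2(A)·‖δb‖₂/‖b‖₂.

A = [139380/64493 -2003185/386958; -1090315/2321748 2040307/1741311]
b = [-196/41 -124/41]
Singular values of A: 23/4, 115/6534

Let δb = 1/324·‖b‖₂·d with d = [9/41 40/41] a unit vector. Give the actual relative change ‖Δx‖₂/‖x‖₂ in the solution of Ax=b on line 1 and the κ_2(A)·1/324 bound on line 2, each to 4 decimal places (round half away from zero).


σ_max = 23/4, σ_min = 115/6534
condition number: (23/4) ÷ (115/6534) = 326.7000
bound on ‖Δx‖/‖x‖: κ·ε = 326.7000·1/324 = 1.0083
solve Ax = b  →  x = [-210.0548 -86.7692]
2-norm of b is 5.6569; of x, 227.2706
Δx = A⁻¹·δb where δb = 1/324·5.6569·d; ‖Δx‖ = 0.9920
realised ‖Δx‖/‖x‖ = 0.0044
so the bound overstates the realised error by a factor of ≈ 231.0129 (computed from the unrounded values)

0.0044
1.0083


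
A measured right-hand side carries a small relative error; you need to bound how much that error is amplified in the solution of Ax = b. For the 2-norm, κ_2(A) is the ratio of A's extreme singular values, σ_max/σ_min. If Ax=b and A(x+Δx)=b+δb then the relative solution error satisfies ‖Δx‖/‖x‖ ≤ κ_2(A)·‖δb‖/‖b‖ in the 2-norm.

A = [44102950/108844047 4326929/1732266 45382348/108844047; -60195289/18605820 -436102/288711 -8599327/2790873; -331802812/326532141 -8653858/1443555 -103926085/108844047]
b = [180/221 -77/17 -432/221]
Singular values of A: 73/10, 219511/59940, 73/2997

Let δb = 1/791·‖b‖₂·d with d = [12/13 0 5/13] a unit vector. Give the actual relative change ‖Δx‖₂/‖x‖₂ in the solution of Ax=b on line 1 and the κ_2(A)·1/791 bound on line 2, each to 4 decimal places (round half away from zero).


σ_max = 73/10, σ_min = 73/2997
κ = σ_max/σ_min = (73/10)/(73/2997) = 299.7000
perturbation bound = 299.7000·1/791 = 0.3789
solve Ax = b  →  x = [0.7101 0.0980 0.6763]
‖b‖ = 5.0000, ‖x‖ = 0.9855
with δb = [0.0058 0.0000 0.0024], A·Δx = δb → ‖Δx‖ = 0.2595
dividing the unrounded norms, ‖Δx‖/‖x‖ = 0.2633
so the bound overstates the realised error by a factor of ≈ 1.4389 (computed from the unrounded values)

0.2633
0.3789


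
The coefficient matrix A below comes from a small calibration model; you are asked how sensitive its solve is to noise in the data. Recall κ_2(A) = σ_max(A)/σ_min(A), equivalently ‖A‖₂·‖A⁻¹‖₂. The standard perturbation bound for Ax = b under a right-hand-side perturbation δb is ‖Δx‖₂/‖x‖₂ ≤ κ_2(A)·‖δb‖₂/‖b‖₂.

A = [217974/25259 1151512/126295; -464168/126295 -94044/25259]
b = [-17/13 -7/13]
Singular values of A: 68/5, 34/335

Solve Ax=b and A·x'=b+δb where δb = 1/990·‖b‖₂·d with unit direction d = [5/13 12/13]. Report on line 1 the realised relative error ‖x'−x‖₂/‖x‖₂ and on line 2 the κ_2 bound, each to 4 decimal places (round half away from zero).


0.0014
0.1354

from the listed singular values, σ₁ = 68/5, σ_n = 34/335
condition number: (68/5) ÷ (34/335) = 134.0000
κ_2(A)·‖δb‖/‖b‖ = 0.1354
solve Ax = b  →  x = [7.0842 -6.8484]
‖b‖₂ = 1.4142 and ‖x‖₂ = 9.8532
re-solving with b+δb shifts x by Δx of norm 0.0141
dividing the unrounded norms, ‖Δx‖/‖x‖ = 0.0014
so the bound overstates the realised error by a factor of ≈ 94.7549 (computed from the unrounded values)


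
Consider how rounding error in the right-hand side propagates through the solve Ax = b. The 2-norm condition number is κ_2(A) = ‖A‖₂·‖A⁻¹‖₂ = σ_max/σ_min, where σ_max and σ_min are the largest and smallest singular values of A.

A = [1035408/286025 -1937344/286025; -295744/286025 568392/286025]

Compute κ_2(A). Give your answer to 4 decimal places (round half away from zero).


form AᵀA = [1855254784/130896481 -3478464000/130896481; -3478464000/130896481 6522193984/130896481] with trace 28987712/452929 and determinant 16384/452929
λ_max, λ_min = (28987712/452929 ± √840257763840000/205144679041)/2 = 64, 256/452929
κ = σ_max/σ_min = 8/(16/673) = 336.5000

336.5000


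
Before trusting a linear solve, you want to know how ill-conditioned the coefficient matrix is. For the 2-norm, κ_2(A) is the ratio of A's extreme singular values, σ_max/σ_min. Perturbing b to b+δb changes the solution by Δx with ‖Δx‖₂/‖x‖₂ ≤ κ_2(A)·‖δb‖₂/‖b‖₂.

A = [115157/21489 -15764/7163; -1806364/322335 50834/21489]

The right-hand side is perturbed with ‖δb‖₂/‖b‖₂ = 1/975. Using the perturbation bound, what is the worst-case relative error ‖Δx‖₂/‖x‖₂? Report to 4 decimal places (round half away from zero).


AᵀA = [7427712481/123543225 -206319596/8236215; -206319596/8236215 5732020/549081]; tr = 51582349/731025, det = 9604/81225
eigenvalues of AᵀA: λ = (tr ± √(tr²−4·det))/2 = 1764/25, 49/29241
σ_max=√(1764/25)=(42/5), σ_min=√(49/29241)=(7/171) → κ = 205.2000
perturbation bound = 205.2000·1/975 = 0.2105

0.2105


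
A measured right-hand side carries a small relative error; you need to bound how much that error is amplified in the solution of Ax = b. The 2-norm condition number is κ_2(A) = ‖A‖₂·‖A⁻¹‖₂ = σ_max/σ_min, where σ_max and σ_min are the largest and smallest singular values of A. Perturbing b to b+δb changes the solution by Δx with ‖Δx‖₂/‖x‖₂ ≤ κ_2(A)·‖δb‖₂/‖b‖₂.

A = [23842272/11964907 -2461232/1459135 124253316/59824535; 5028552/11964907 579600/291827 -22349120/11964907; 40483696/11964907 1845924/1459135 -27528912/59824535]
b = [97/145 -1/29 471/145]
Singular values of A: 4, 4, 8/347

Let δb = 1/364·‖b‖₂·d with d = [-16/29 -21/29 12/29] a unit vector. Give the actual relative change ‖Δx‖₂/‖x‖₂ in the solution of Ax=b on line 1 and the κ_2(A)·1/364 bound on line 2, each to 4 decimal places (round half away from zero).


0.0091
0.4766

from the listed singular values, σ₁ = 4, σ_n = 8/347
condition number: 4 ÷ (8/347) = 173.5000
worst-case relative error ≤ 173.5000 × 1/364 = 0.4766
solve Ax = b  →  x = [-6.1252 30.0948 30.6398]
2-norm of b is 3.3166; of x, 43.3822
re-solving with b+δb shifts x by Δx of norm 0.3952
relative error = 0.0091
tightness: 0.0091 against a bound of 0.4766 (unrounded ratio ≈ 0.0191)


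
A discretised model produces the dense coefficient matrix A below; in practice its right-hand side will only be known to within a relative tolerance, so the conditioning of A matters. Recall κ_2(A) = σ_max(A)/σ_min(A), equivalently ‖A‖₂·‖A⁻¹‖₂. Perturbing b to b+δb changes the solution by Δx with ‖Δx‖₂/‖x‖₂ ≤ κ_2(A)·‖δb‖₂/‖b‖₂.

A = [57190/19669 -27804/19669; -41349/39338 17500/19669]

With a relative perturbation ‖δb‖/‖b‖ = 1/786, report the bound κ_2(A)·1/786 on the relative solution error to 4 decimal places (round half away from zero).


0.0142

form AᵀA = [87529729/9156676 -11549790/2289169; -11549790/2289169 6386464/2289169] with trace 391265/31684 and determinant 9604/7921
λ_max, λ_min = (391265/31684 ± √148219610049/1003875856)/2 = 49/4, 784/7921
κ_2(A) = √(λ_max/λ_min) = √((49/4) / (784/7921)) = 11.1250
perturbation bound = 11.1250·1/786 = 0.0142


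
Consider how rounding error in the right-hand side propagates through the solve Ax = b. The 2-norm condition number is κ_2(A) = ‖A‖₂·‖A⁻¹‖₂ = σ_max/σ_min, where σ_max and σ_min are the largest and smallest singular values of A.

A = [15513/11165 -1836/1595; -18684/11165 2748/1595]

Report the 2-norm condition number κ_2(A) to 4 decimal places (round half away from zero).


M = AᵀA = [23589801/4986289 -3193020/712327; -3193020/712327 436896/101761]. tr(M)=53505/5929, det(M)=1296/5929
char-poly roots: 9 and 144/5929
κ_2(A) = √(λ_max/λ_min) = √(9 / (144/5929)) = 19.2500

19.2500


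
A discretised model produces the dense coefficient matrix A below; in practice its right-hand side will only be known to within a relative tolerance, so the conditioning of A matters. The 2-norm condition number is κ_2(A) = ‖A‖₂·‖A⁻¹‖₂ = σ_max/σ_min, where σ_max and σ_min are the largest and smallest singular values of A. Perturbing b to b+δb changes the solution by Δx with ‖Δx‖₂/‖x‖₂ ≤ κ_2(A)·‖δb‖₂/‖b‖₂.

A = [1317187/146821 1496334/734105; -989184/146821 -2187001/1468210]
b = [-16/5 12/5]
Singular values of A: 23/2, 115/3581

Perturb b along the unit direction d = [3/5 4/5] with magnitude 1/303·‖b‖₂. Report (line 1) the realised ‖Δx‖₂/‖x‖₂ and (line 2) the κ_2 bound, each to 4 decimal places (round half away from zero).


1.1818
1.1818

σ_max = 23/2, σ_min = 115/3581
κ_2(A) = (23/2) / (115/3581) = 358.1000
κ_2(A)·‖δb‖/‖b‖ = 1.1818
solve Ax = b  →  x = [-0.3393 -0.0764]
‖b‖ = 4.0000, ‖x‖ = 0.3478
Δx = A⁻¹·δb where δb = 1/303·4.0000·d; ‖Δx‖ = 0.4111
dividing the unrounded norms, ‖Δx‖/‖x‖ = 1.1818
so the bound is sharp here: realised error equals the bound


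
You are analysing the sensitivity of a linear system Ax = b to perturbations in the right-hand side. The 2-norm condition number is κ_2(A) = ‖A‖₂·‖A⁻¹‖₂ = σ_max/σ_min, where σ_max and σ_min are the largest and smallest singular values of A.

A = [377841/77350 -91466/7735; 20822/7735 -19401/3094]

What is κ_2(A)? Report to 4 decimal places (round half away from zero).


175.0000

form AᵀA = [644011729/20702500 -77264352/1035125; -77264352/1035125 148353241/828100] with trace 12878233/61250 and determinant 707281/490000
solving λ² − 12878233/61250·λ + 707281/490000 = 0 gives λ = 841/4, 841/122500
so κ_2 = √((841/4) / (841/122500)) = 175.0000


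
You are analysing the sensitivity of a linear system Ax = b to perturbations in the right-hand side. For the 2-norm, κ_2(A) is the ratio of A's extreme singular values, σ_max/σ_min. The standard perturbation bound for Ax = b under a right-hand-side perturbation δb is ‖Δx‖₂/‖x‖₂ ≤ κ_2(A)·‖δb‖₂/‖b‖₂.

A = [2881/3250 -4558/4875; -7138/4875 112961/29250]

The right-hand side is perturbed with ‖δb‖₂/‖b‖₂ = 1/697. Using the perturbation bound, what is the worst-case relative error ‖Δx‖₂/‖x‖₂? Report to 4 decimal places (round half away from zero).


AᵀA = [445609/152100 -29584/4563; -29584/4563 21612961/1368900]; tr = 75809/4050, det = 3418801/810000
solving λ² − 75809/4050·λ + 3418801/810000 = 0 gives λ = 1849/100, 1849/8100
σ_max=√(1849/100)=(43/10), σ_min=√(1849/8100)=(43/90) → κ = 9.0000
perturbation bound = 9.0000·1/697 = 0.0129

0.0129


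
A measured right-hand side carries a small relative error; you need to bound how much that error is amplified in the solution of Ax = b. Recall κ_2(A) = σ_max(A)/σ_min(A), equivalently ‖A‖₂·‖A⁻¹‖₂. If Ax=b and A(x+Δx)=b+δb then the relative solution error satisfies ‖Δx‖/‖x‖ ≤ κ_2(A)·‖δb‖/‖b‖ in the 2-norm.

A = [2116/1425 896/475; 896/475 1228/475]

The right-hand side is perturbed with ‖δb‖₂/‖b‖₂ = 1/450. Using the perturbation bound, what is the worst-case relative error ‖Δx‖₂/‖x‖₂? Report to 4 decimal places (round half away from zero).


0.1267

M = AᵀA = [468112/81225 207872/27075; 207872/27075 92432/9025]. tr(M)=52000/3249, det(M)=256/3249
λ_max, λ_min = (52000/3249 ± √2700673024/10556001)/2 = 16, 16/3249
κ = σ_max/σ_min = 4/(4/57) = 57.0000
bound on ‖Δx‖/‖x‖: κ·ε = 57.0000·1/450 = 0.1267


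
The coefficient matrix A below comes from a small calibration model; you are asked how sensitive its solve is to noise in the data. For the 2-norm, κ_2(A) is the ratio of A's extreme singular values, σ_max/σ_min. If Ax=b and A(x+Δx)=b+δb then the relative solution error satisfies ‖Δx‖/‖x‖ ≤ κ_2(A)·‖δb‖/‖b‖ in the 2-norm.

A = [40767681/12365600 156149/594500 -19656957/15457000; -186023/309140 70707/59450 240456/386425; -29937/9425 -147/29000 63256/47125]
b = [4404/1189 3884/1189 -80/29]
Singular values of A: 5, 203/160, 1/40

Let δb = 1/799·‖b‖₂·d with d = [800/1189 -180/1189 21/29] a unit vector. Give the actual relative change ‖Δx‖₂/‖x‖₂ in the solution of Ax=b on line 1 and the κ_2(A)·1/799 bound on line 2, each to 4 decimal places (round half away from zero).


0.0871
0.2503

largest singular value 5, smallest 1/40
κ_2(A) = 5 / (1/40) = 200.0000
worst-case relative error ≤ 200.0000 × 1/799 = 0.2503
solve Ax = b  →  x = [1.0780 3.0266 0.5072]
‖b‖ = 5.6569, ‖x‖ = 3.2526
re-solving with b+δb shifts x by Δx of norm 0.2832
dividing the unrounded norms, ‖Δx‖/‖x‖ = 0.0871
so the bound overstates the realised error by a factor of ≈ 2.8749 (computed from the unrounded values)


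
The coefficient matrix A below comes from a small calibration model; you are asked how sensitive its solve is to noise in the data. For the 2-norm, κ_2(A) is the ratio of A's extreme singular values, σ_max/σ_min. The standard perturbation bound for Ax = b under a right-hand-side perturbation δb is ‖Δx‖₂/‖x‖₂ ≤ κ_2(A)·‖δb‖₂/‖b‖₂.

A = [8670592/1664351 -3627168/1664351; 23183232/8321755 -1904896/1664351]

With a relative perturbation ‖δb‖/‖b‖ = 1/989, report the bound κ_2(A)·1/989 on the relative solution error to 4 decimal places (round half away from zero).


0.3807

AᵀA = [8363118985216/239624935225 -696920813568/47924987045; -696920813568/47924987045 58079503360/9584997409]; tr = 58077553664/1417899025, det = 16777216/1417899025
char-poly roots: 1024/25 and 16384/56715961
κ = σ_max/σ_min = (32/5)/(128/7531) = 376.5500
worst-case relative error ≤ 376.5500 × 1/989 = 0.3807


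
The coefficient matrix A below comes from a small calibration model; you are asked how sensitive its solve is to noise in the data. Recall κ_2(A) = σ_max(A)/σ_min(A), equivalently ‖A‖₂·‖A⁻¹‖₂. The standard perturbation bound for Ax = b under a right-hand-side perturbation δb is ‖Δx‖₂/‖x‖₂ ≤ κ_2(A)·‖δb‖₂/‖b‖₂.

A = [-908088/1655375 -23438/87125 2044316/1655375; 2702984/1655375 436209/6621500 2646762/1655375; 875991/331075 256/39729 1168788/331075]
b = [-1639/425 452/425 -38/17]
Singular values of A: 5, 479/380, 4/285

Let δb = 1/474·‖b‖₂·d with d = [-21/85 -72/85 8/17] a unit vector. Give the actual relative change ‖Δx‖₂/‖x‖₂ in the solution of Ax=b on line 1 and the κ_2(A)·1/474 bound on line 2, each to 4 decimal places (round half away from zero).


0.0097
0.7516

largest singular value 5, smallest 4/285
κ = σ_max/σ_min = 5/(4/285) = 356.2500
worst-case relative error ≤ 356.2500 × 1/474 = 0.7516
solve Ax = b  →  x = [14.7489 -68.8156 -11.5617]
2-norm of b is 4.5826; of x, 71.3218
δb = ε·‖b‖·d = [-0.0024 -0.0082 0.0045]; solving A·Δx = δb gives ‖Δx‖ = 0.6888
dividing the unrounded norms, ‖Δx‖/‖x‖ = 0.0097
tightness: 0.0097 against a bound of 0.7516 (unrounded ratio ≈ 0.0129)


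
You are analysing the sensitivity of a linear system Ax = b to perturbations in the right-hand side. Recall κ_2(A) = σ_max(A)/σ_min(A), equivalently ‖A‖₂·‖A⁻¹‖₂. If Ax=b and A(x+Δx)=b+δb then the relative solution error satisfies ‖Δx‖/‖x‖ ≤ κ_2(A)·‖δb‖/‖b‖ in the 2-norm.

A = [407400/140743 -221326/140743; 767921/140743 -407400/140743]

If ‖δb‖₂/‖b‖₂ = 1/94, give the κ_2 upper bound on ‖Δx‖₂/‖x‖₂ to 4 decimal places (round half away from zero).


2.5904

form AᵀA = [2614800769/68541841 -1394530200/68541841; -1394530200/68541841 743806084/68541841] with trace 11621477/237169 and determinant 9604/237169
char-poly roots: 49 and 196/237169
so κ_2 = √(49 / (196/237169)) = 243.5000
bound on ‖Δx‖/‖x‖: κ·ε = 243.5000·1/94 = 2.5904


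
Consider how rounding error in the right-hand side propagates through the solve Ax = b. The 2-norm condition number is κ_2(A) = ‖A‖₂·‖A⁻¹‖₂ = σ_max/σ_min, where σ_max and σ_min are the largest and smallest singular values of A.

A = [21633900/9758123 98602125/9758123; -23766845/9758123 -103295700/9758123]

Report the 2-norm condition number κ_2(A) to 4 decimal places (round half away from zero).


196.9680

M = AᵀA = [1228167123025/113223501169 5455602144000/113223501169; 5455602144000/113223501169 24247777280625/113223501169]. tr(M)=15155231650/67354849, det(M)=87890625/67354849
eigenvalues of AᵀA: λ = (tr ± √(tr²−4·det))/2 = 225, 390625/67354849
σ_max=√225=15, σ_min=√(390625/67354849)=(625/8207) → κ = 196.9680


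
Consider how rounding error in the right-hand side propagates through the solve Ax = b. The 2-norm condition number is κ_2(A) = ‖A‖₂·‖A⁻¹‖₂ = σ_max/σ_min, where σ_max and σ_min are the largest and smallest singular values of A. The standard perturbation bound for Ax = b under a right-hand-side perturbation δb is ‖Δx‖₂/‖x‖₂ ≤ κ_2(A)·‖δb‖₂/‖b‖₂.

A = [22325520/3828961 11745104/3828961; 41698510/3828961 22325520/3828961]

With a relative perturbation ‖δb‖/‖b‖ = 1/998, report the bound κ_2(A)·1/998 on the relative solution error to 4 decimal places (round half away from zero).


M = AᵀA = [455362218500/2984112017 242857006560/2984112017; 242857006560/2984112017 129529068032/2984112017]. tr(M)=34405369796/175536001, det(M)=61465600/175536001
solving λ² − 34405369796/175536001·λ + 61465600/175536001 = 0 gives λ = 196, 313600/175536001
κ = σ_max/σ_min = 14/(560/13249) = 331.2250
bound on ‖Δx‖/‖x‖: κ·ε = 331.2250·1/998 = 0.3319

0.3319


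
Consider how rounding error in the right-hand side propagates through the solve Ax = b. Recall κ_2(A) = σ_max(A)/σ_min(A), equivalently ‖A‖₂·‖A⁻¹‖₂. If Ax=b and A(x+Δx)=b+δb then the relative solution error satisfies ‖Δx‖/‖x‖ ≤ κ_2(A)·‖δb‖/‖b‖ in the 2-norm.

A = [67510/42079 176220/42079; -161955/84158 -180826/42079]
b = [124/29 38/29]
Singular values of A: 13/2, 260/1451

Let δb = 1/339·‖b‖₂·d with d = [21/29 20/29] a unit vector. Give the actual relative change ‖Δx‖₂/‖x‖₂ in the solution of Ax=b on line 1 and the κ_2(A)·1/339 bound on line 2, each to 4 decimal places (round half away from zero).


largest singular value 13/2, smallest 260/1451
κ_2(A) = (13/2) / (260/1451) = 36.2750
perturbation bound = 36.2750·1/339 = 0.1070
solve Ax = b  →  x = [-20.4876 8.8698]
‖b‖₂ = 4.4721 and ‖x‖₂ = 22.3252
Δx = A⁻¹·δb where δb = 1/339·4.4721·d; ‖Δx‖ = 0.0736
relative error = 0.0033
tightness: 0.0033 against a bound of 0.1070 (unrounded ratio ≈ 0.0308)

0.0033
0.1070


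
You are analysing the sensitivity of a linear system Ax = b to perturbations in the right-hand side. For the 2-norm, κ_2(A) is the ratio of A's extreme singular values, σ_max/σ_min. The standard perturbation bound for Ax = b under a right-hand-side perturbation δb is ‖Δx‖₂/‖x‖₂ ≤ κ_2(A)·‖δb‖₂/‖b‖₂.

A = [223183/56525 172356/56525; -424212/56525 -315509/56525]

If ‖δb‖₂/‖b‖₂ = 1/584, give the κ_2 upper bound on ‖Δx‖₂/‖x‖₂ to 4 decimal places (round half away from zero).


M = AᵀA = [795039697/11055625 596227104/11055625; 596227104/11055625 447240553/11055625]. tr(M)=9938242/88445, det(M)=7890481/11055625
eigenvalues of AᵀA: λ = (tr ± √(tr²−4·det))/2 = 2809/25, 2809/442225
κ = σ_max/σ_min = (53/5)/(53/665) = 133.0000
bound on ‖Δx‖/‖x‖: κ·ε = 133.0000·1/584 = 0.2277

0.2277


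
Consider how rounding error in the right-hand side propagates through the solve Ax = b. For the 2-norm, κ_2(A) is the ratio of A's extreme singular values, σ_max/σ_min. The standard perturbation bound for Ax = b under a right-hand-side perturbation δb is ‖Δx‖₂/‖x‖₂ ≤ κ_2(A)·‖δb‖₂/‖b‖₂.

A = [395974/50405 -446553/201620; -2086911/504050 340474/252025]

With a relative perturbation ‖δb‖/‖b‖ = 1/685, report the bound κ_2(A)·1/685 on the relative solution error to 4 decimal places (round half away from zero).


0.0866

M = AᵀA = [69324354289/879122500 -10106682201/439561250; -10106682201/439561250 23667820969/3516490000]. tr(M)=481544381/5626384, det(M)=46854025/22505536
solving λ² − 481544381/5626384·λ + 46854025/22505536 = 0 gives λ = 1369/16, 34225/1406596
σ_max=√(1369/16)=(37/4), σ_min=√(34225/1406596)=(185/1186) → κ = 59.3000
κ_2(A)·‖δb‖/‖b‖ = 0.0866


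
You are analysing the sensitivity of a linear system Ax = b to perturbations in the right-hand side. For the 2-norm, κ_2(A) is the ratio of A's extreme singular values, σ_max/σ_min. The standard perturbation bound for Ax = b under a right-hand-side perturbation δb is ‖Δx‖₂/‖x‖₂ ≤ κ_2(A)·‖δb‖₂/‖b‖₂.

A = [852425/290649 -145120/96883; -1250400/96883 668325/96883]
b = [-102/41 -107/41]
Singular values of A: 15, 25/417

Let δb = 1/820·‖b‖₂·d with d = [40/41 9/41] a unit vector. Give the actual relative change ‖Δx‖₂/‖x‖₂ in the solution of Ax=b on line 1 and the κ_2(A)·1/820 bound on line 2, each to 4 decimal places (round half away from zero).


from the listed singular values, σ₁ = 15, σ_n = 25/417
condition number: 15 ÷ (25/417) = 250.2000
worst-case relative error ≤ 250.2000 × 1/820 = 0.3051
solve Ax = b  →  x = [-23.4306 -44.2157]
‖b‖₂ = 3.6056 and ‖x‖₂ = 50.0402
re-solving with b+δb shifts x by Δx of norm 0.0733
relative error = 0.0015
so the bound overstates the realised error by a factor of ≈ 208.1797 (computed from the unrounded values)

0.0015
0.3051


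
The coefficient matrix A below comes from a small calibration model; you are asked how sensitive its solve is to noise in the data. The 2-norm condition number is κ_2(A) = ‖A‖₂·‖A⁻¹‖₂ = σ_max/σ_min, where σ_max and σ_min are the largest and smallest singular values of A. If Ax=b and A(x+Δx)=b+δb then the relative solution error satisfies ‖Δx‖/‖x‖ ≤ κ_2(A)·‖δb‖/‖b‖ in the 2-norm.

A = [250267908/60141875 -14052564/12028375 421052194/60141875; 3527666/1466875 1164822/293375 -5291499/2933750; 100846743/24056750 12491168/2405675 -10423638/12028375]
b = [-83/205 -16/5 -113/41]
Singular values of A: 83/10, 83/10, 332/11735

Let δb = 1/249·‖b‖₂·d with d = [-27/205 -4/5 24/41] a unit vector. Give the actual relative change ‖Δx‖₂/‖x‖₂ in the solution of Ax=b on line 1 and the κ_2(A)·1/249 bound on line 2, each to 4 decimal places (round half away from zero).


σ_max = 83/10, σ_min = 332/11735
κ = σ_max/σ_min = (83/10)/(332/11735) = 293.3750
perturbation bound = 293.3750·1/249 = 1.1782
solve Ax = b  →  x = [-22.9253 20.8223 17.0434]
2-norm of b is 4.2426; of x, 35.3499
Δx = A⁻¹·δb where δb = 1/249·4.2426·d; ‖Δx‖ = 0.6023
realised ‖Δx‖/‖x‖ = 0.0170
realised/bound (from unrounded values) ≈ 0.0145

0.0170
1.1782


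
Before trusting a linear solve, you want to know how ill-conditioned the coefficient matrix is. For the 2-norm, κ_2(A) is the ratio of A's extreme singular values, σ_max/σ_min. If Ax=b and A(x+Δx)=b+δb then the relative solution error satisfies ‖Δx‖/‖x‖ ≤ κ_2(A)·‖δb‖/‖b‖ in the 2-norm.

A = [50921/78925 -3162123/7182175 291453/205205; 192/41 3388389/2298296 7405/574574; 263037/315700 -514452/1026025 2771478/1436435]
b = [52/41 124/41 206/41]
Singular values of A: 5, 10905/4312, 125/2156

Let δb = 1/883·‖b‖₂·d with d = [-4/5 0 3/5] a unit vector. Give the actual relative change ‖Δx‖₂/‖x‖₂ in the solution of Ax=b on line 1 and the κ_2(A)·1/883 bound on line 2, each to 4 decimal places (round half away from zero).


0.0034
0.0977

from the listed singular values, σ₁ = 5, σ_n = 125/2156
κ_2(A) = 5 / (125/2156) = 86.2400
bound on ‖Δx‖/‖x‖: κ·ε = 86.2400·1/883 = 0.0977
solve Ax = b  →  x = [-8.8909 30.1672 14.2831]
‖b‖₂ = 6.0000 and ‖x‖₂ = 34.5415
δb = ε·‖b‖·d = [-0.0054 0.0000 0.0041]; solving A·Δx = δb gives ‖Δx‖ = 0.1172
relative error = 0.0034
so the bound overstates the realised error by a factor of ≈ 28.7846 (computed from the unrounded values)


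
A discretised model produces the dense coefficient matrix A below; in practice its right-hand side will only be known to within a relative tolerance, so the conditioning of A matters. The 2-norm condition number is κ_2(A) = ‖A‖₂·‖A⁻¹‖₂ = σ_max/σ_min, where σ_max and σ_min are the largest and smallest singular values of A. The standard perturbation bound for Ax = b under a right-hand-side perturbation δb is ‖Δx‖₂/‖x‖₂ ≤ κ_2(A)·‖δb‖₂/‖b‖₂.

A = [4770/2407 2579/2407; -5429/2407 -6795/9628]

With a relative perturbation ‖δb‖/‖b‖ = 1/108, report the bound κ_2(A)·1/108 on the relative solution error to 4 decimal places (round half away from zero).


AᵀA = [62101/6889 102375/27556; 102375/27556 181441/110224]; tr = 1175057/110224, det = 28561/27556
solving λ² − 1175057/110224·λ + 28561/27556 = 0 gives λ = 169/16, 676/6889
so κ_2 = √((169/16) / (676/6889)) = 10.3750
worst-case relative error ≤ 10.3750 × 1/108 = 0.0961

0.0961


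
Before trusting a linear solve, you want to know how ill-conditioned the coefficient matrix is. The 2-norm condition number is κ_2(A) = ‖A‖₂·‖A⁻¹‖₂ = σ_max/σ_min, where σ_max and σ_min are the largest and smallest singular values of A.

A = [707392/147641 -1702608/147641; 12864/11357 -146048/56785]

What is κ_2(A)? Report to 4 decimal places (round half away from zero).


AᵀA = [314318848/12967201 -3771307008/64836005; -3771307008/64836005 45256765696/324180025]; tr = 314288384/1918225, det = 1048576/1918225
solving λ² − 314288384/1918225·λ + 1048576/1918225 = 0 gives λ = 4096/25, 256/76729
κ_2(A) = √(λ_max/λ_min) = √((4096/25) / (256/76729)) = 221.6000

221.6000


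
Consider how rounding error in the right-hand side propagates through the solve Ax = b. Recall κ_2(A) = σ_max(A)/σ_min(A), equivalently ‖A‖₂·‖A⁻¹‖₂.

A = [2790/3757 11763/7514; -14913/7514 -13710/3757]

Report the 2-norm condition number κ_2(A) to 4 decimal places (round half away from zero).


51.0000

form AᵀA = [1500201/334084 702000/83521; 702000/83521 5267601/334084] with trace 11709/578 and determinant 729/4624
λ_max, λ_min = (11709/578 ± √34222500/83521)/2 = 81/4, 9/1156
κ_2(A) = √(λ_max/λ_min) = √((81/4) / (9/1156)) = 51.0000


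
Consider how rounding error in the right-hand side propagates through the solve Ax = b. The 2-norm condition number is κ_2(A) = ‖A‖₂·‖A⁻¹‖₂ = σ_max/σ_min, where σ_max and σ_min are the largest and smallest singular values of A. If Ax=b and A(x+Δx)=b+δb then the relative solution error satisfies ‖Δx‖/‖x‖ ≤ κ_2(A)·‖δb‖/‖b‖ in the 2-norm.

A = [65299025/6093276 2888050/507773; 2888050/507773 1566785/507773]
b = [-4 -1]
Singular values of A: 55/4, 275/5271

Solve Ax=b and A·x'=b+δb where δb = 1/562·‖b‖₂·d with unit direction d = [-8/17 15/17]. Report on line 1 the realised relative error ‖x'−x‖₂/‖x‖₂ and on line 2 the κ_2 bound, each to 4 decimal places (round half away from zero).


0.0073
0.4690

from the listed singular values, σ₁ = 55/4, σ_n = 275/5271
κ = σ_max/σ_min = (55/4)/(275/5271) = 263.5500
κ_2(A)·‖δb‖/‖b‖ = 0.4690
solve Ax = b  →  x = [-9.2766 16.7754]
‖b‖ = 4.1231, ‖x‖ = 19.1695
re-solving with b+δb shifts x by Δx of norm 0.1406
realised ‖Δx‖/‖x‖ = 0.0073
so the bound overstates the realised error by a factor of ≈ 63.9276 (computed from the unrounded values)


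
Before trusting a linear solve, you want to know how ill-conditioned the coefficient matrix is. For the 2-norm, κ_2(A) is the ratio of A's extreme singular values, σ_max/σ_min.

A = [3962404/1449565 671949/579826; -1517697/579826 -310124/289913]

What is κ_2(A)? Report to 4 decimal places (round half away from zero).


M = AᵀA = [143148259729/9994000900 2982107448/499700045; 2982107448/499700045 994319905/399760036]. tr(M)=497059933/29568050, det(M)=2825761/236544400
solving λ² − 497059933/29568050·λ + 2825761/236544400 = 0 gives λ = 1681/100, 1681/2365444
σ_max=√(1681/100)=(41/10), σ_min=√(1681/2365444)=(41/1538) → κ = 153.8000

153.8000


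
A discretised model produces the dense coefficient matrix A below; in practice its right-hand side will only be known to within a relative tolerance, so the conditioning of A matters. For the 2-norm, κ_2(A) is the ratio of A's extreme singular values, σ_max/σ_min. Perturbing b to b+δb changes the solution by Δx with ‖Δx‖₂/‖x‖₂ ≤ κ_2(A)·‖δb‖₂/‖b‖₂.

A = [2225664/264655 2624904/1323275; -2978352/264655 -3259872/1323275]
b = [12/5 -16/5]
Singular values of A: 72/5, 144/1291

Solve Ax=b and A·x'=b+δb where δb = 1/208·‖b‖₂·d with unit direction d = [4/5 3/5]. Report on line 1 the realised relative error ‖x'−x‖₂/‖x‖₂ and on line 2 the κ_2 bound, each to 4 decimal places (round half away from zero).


0.6207
0.6207

σ_max = 72/5, σ_min = 144/1291
condition number: (72/5) ÷ (144/1291) = 129.1000
worst-case relative error ≤ 129.1000 × 1/208 = 0.6207
solve Ax = b  →  x = [0.2710 0.0610]
‖b‖ = 4.0000, ‖x‖ = 0.2778
re-solving with b+δb shifts x by Δx of norm 0.1724
realised ‖Δx‖/‖x‖ = 0.6207
realised/bound = 1 exactly: the bound is attained for this b and d


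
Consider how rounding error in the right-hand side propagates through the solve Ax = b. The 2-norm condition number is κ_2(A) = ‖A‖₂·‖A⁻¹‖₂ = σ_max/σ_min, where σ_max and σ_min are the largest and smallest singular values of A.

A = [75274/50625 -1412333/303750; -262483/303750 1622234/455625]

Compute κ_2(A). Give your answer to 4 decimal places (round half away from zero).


AᵀA = [10915185121/3690562500 -27652328704/2767921875; -27652328704/2767921875 1139149325161/33215062500]; tr = 989908793/26572050, det = 13845841/8503056
λ_max, λ_min = (989908793/26572050 ± √243830128429229056/176518460300625)/2 = 3721/100, 93025/2125764
κ = σ_max/σ_min = (61/10)/(305/1458) = 29.1600

29.1600


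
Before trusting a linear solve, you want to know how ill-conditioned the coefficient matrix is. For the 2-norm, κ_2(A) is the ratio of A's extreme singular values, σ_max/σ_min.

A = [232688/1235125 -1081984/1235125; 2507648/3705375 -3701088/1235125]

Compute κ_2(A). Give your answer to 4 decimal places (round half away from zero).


AᵀA = [10840946944/21967686225 -214108160/97634161; -214108160/97634161 23789986816/2440854025]; tr = 133819648/13068225, det = 262144/326705625
eigenvalues of AᵀA: λ = (tr ± √(tr²−4·det))/2 = 256/25, 1024/13068225
κ_2(A) = √(λ_max/λ_min) = √((256/25) / (1024/13068225)) = 361.5000

361.5000


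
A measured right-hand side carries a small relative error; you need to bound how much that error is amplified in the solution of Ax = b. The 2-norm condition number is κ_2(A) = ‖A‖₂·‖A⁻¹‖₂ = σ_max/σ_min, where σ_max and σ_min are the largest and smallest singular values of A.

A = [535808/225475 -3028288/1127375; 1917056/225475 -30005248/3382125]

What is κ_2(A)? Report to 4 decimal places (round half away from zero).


93.3000

form AᵀA = [6339510272/81342361 -99823173632/1220135415; -99823173632/1220135415 1572559458304/18302031225] with trace 3565932544/21762225 and determinant 67108864/21762225
char-poly roots: 4096/25 and 16384/870489
so κ_2 = √((4096/25) / (16384/870489)) = 93.3000


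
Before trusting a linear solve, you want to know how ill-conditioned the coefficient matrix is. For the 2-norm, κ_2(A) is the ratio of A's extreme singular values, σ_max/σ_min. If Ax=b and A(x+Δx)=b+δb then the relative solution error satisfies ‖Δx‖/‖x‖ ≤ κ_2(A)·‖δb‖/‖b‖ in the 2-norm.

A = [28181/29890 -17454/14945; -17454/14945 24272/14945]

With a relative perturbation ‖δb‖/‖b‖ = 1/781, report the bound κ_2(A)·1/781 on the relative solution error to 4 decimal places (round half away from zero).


form AᵀA = [80509489/35736484 -26783163/8934121; -26783163/8934121 35750884/8934121] with trace 223513025/35736484 and determinant 250000/8934121
solving λ² − 223513025/35736484·λ + 250000/8934121 = 0 gives λ = 25/4, 40000/8934121
κ_2(A) = √(λ_max/λ_min) = √((25/4) / (40000/8934121)) = 37.3625
κ_2(A)·‖δb‖/‖b‖ = 0.0478

0.0478
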